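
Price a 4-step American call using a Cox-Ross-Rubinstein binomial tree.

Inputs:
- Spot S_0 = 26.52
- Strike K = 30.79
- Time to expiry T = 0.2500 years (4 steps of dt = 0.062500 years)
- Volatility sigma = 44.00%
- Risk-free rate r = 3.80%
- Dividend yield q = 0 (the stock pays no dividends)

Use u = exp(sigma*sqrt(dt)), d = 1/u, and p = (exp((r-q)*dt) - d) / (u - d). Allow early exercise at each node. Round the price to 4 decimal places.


Answer: Price = V(0,0) = 1.0829

Derivation:
dt = T/N = 0.062500
u = exp(sigma*sqrt(dt)) = 1.116278; d = 1/u = 0.895834
p = (exp((r-q)*dt) - d) / (u - d) = 0.483314
Discount per step: exp(-r*dt) = 0.997628
Stock lattice S(k, i) with i counting down-moves:
  k=0: S(0,0) = 26.5200
  k=1: S(1,0) = 29.6037; S(1,1) = 23.7575
  k=2: S(2,0) = 33.0460; S(2,1) = 26.5200; S(2,2) = 21.2828
  k=3: S(3,0) = 36.8885; S(3,1) = 29.6037; S(3,2) = 23.7575; S(3,3) = 19.0659
  k=4: S(4,0) = 41.1778; S(4,1) = 33.0460; S(4,2) = 26.5200; S(4,3) = 21.2828; S(4,4) = 17.0798
Terminal payoffs V(N, i) = max(S_T - K, 0):
  V(4,0) = 10.387795; V(4,1) = 2.255955; V(4,2) = 0.000000; V(4,3) = 0.000000; V(4,4) = 0.000000
Backward induction: V(k, i) = exp(-r*dt) * [p * V(k+1, i) + (1-p) * V(k+1, i+1)]; then take max(V_cont, immediate exercise) for American.
  V(3,0) = exp(-r*dt) * [p*10.387795 + (1-p)*2.255955] = 6.171514; exercise = 6.098475; V(3,0) = max -> 6.171514
  V(3,1) = exp(-r*dt) * [p*2.255955 + (1-p)*0.000000] = 1.087749; exercise = 0.000000; V(3,1) = max -> 1.087749
  V(3,2) = exp(-r*dt) * [p*0.000000 + (1-p)*0.000000] = 0.000000; exercise = 0.000000; V(3,2) = max -> 0.000000
  V(3,3) = exp(-r*dt) * [p*0.000000 + (1-p)*0.000000] = 0.000000; exercise = 0.000000; V(3,3) = max -> 0.000000
  V(2,0) = exp(-r*dt) * [p*6.171514 + (1-p)*1.087749] = 3.536396; exercise = 2.255955; V(2,0) = max -> 3.536396
  V(2,1) = exp(-r*dt) * [p*1.087749 + (1-p)*0.000000] = 0.524477; exercise = 0.000000; V(2,1) = max -> 0.524477
  V(2,2) = exp(-r*dt) * [p*0.000000 + (1-p)*0.000000] = 0.000000; exercise = 0.000000; V(2,2) = max -> 0.000000
  V(1,0) = exp(-r*dt) * [p*3.536396 + (1-p)*0.524477] = 1.975483; exercise = 0.000000; V(1,0) = max -> 1.975483
  V(1,1) = exp(-r*dt) * [p*0.524477 + (1-p)*0.000000] = 0.252886; exercise = 0.000000; V(1,1) = max -> 0.252886
  V(0,0) = exp(-r*dt) * [p*1.975483 + (1-p)*0.252886] = 1.082867; exercise = 0.000000; V(0,0) = max -> 1.082867


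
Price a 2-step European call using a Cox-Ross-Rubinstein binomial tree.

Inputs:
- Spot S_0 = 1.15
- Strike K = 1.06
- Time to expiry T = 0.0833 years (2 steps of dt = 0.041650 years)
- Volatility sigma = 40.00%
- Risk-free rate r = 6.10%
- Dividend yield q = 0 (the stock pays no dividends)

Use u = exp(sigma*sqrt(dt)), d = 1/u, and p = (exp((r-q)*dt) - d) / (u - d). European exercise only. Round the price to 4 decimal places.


Answer: Price = V(0,0) = 0.1165

Derivation:
dt = T/N = 0.041650
u = exp(sigma*sqrt(dt)) = 1.085058; d = 1/u = 0.921610
p = (exp((r-q)*dt) - d) / (u - d) = 0.495167
Discount per step: exp(-r*dt) = 0.997463
Stock lattice S(k, i) with i counting down-moves:
  k=0: S(0,0) = 1.1500
  k=1: S(1,0) = 1.2478; S(1,1) = 1.0599
  k=2: S(2,0) = 1.3540; S(2,1) = 1.1500; S(2,2) = 0.9768
Terminal payoffs V(N, i) = max(S_T - K, 0):
  V(2,0) = 0.293953; V(2,1) = 0.090000; V(2,2) = 0.000000
Backward induction: V(k, i) = exp(-r*dt) * [p * V(k+1, i) + (1-p) * V(k+1, i+1)].
  V(1,0) = exp(-r*dt) * [p*0.293953 + (1-p)*0.090000] = 0.190506
  V(1,1) = exp(-r*dt) * [p*0.090000 + (1-p)*0.000000] = 0.044452
  V(0,0) = exp(-r*dt) * [p*0.190506 + (1-p)*0.044452] = 0.116477


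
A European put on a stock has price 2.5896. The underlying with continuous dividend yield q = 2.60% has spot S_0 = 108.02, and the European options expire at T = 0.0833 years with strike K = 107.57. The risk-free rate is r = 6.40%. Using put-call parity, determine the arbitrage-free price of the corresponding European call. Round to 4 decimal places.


Put-call parity: C - P = S_0 * exp(-qT) - K * exp(-rT).
S_0 * exp(-qT) = 108.0200 * 0.99783654 = 107.78630345
K * exp(-rT) = 107.5700 * 0.99468299 = 106.99804876
C = P + S*exp(-qT) - K*exp(-rT)
C = 2.5896 + 107.78630345 - 106.99804876 = 3.3779

Answer: Call price = 3.3779


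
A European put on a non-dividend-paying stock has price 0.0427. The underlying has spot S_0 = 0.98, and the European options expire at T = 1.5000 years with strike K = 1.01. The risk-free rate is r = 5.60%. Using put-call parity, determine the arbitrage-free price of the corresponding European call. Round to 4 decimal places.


Put-call parity: C - P = S_0 * exp(-qT) - K * exp(-rT).
S_0 * exp(-qT) = 0.9800 * 1.00000000 = 0.98000000
K * exp(-rT) = 1.0100 * 0.91943126 = 0.92862557
C = P + S*exp(-qT) - K*exp(-rT)
C = 0.0427 + 0.98000000 - 0.92862557 = 0.0941

Answer: Call price = 0.0941


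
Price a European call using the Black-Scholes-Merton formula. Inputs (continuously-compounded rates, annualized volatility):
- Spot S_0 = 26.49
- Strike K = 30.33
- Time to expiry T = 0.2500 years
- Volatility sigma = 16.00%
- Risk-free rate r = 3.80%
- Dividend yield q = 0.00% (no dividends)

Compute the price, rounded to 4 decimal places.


d1 = (ln(S/K) + (r - q + 0.5*sigma^2) * T) / (sigma * sqrt(T)) = -1.53337523
d2 = d1 - sigma * sqrt(T) = -1.61337523
exp(-rT) = 0.99054498; exp(-qT) = 1.00000000
C = S_0 * exp(-qT) * N(d1) - K * exp(-rT) * N(d2)
N(d1) = 0.06259171; N(d2) = 0.05333151
C = 26.4900 * 1.00000000 * 0.06259171 - 30.3300 * 0.99054498 * 0.05333151 = 0.0558

Answer: Price = 0.0558


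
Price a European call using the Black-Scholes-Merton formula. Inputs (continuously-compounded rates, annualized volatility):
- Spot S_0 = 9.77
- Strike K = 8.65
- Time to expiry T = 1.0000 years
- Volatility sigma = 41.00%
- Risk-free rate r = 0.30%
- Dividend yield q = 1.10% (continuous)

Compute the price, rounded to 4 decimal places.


d1 = (ln(S/K) + (r - q + 0.5*sigma^2) * T) / (sigma * sqrt(T)) = 0.48245645
d2 = d1 - sigma * sqrt(T) = 0.07245645
exp(-rT) = 0.99700450; exp(-qT) = 0.98906028
C = S_0 * exp(-qT) * N(d1) - K * exp(-rT) * N(d2)
N(d1) = 0.68525914; N(d2) = 0.52888067
C = 9.7700 * 0.98906028 * 0.68525914 - 8.6500 * 0.99700450 * 0.52888067 = 2.0606

Answer: Price = 2.0606


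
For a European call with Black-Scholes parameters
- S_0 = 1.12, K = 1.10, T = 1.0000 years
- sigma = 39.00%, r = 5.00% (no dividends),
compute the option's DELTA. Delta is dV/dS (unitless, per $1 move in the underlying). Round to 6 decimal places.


Answer: Delta = 0.644088

Derivation:
d1 = 0.3694064244; d2 = -0.0205935756
phi(d1) = 0.3726300829; exp(-qT) = 1.0000000000; exp(-rT) = 0.9512294245
N(d1) = 0.6440875949
Delta = exp(-qT) * N(d1) = 1.0000000000 * 0.6440875949 = 0.644088


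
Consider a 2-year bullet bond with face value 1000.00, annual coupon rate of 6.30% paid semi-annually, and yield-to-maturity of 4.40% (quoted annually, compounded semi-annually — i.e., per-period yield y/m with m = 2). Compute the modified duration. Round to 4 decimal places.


Coupon per period c = face * coupon_rate / m = 31.500000
Periods per year m = 2; per-period yield y/m = 0.022000
Number of cashflows N = 4
Cashflows (t years, CF_t, discount factor 1/(1+y/m)^(m*t), PV):
  t = 0.5000: CF_t = 31.500000, DF = 0.978474, PV = 30.821918
  t = 1.0000: CF_t = 31.500000, DF = 0.957411, PV = 30.158432
  t = 1.5000: CF_t = 31.500000, DF = 0.936801, PV = 29.509229
  t = 2.0000: CF_t = 1031.500000, DF = 0.916635, PV = 945.508961
Price P = sum_t PV_t = 1035.998540
First compute Macaulay numerator sum_t t * PV_t:
  t * PV_t at t = 0.5000: 15.410959
  t * PV_t at t = 1.0000: 30.158432
  t * PV_t at t = 1.5000: 44.263844
  t * PV_t at t = 2.0000: 1891.017922
Macaulay duration D = 1980.851157 / 1035.998540 = 1.912021
Modified duration = D / (1 + y/m) = 1.912021 / (1 + 0.022000) = 1.870862

Answer: Modified duration = 1.8709


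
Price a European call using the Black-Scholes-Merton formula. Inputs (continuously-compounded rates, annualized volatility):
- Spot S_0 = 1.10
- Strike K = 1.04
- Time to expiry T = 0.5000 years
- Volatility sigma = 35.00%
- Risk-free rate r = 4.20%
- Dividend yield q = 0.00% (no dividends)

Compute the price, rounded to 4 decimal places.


d1 = (ln(S/K) + (r - q + 0.5*sigma^2) * T) / (sigma * sqrt(T)) = 0.43523217
d2 = d1 - sigma * sqrt(T) = 0.18774480
exp(-rT) = 0.97921896; exp(-qT) = 1.00000000
C = S_0 * exp(-qT) * N(d1) - K * exp(-rT) * N(d2)
N(d1) = 0.66830304; N(d2) = 0.57446164
C = 1.1000 * 1.00000000 * 0.66830304 - 1.0400 * 0.97921896 * 0.57446164 = 0.1501

Answer: Price = 0.1501


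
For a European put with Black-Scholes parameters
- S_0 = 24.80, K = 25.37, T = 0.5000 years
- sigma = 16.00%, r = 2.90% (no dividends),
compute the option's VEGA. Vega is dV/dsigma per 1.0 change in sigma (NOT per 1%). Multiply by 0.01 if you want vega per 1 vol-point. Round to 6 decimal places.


d1 = -0.0161195636; d2 = -0.1292566486
phi(d1) = 0.3988904531; exp(-qT) = 1.0000000000; exp(-rT) = 0.9856046187
Vega = S * exp(-qT) * phi(d1) * sqrt(T) = 24.8000 * 1.0000000000 * 0.3988904531 * 0.7071067812 = 6.995042

Answer: Vega = 6.995042


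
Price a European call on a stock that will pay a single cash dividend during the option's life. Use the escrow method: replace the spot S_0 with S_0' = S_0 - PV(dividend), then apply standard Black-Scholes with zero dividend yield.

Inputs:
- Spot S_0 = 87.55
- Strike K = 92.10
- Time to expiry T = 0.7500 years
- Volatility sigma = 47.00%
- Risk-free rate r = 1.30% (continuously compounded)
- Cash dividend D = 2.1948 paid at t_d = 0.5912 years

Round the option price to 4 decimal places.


Answer: Price = 11.5058

Derivation:
PV(D) = D * exp(-r * t_d) = 2.1948 * 0.99234386 = 2.17799630
S_0' = S_0 - PV(D) = 87.5500 - 2.17799630 = 85.37200370
d1 = (ln(S_0'/K) + (r + sigma^2/2)*T) / (sigma*sqrt(T)) = 0.04110434
d2 = d1 - sigma*sqrt(T) = -0.36592760
exp(-rT) = 0.99029738
N(d1) = 0.51639364; N(d2) = 0.35720955
C = S_0' * N(d1) - K * exp(-rT) * N(d2) = 85.37200370 * 0.51639364 - 92.1000 * 0.99029738 * 0.35720955 = 11.5058


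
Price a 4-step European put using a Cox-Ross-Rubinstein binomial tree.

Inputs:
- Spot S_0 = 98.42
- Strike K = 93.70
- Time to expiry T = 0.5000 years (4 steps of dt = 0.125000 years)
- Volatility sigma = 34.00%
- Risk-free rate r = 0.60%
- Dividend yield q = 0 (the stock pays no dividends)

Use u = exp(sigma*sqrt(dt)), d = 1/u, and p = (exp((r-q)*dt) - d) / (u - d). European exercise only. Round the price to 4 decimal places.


dt = T/N = 0.125000
u = exp(sigma*sqrt(dt)) = 1.127732; d = 1/u = 0.886736
p = (exp((r-q)*dt) - d) / (u - d) = 0.473097
Discount per step: exp(-r*dt) = 0.999250
Stock lattice S(k, i) with i counting down-moves:
  k=0: S(0,0) = 98.4200
  k=1: S(1,0) = 110.9913; S(1,1) = 87.2725
  k=2: S(2,0) = 125.1684; S(2,1) = 98.4200; S(2,2) = 77.3877
  k=3: S(3,0) = 141.1564; S(3,1) = 110.9913; S(3,2) = 87.2725; S(3,3) = 68.6224
  k=4: S(4,0) = 159.1865; S(4,1) = 125.1684; S(4,2) = 98.4200; S(4,3) = 77.3877; S(4,4) = 60.8500
Terminal payoffs V(N, i) = max(K - S_T, 0):
  V(4,0) = 0.000000; V(4,1) = 0.000000; V(4,2) = 0.000000; V(4,3) = 16.312310; V(4,4) = 32.850024
Backward induction: V(k, i) = exp(-r*dt) * [p * V(k+1, i) + (1-p) * V(k+1, i+1)].
  V(3,0) = exp(-r*dt) * [p*0.000000 + (1-p)*0.000000] = 0.000000
  V(3,1) = exp(-r*dt) * [p*0.000000 + (1-p)*0.000000] = 0.000000
  V(3,2) = exp(-r*dt) * [p*0.000000 + (1-p)*16.312310] = 8.588555
  V(3,3) = exp(-r*dt) * [p*16.312310 + (1-p)*32.850024] = 25.007313
  V(2,0) = exp(-r*dt) * [p*0.000000 + (1-p)*0.000000] = 0.000000
  V(2,1) = exp(-r*dt) * [p*0.000000 + (1-p)*8.588555] = 4.521940
  V(2,2) = exp(-r*dt) * [p*8.588555 + (1-p)*25.007313] = 17.226717
  V(1,0) = exp(-r*dt) * [p*0.000000 + (1-p)*4.521940] = 2.380836
  V(1,1) = exp(-r*dt) * [p*4.521940 + (1-p)*17.226717] = 11.207712
  V(0,0) = exp(-r*dt) * [p*2.380836 + (1-p)*11.207712] = 7.026468

Answer: Price = V(0,0) = 7.0265


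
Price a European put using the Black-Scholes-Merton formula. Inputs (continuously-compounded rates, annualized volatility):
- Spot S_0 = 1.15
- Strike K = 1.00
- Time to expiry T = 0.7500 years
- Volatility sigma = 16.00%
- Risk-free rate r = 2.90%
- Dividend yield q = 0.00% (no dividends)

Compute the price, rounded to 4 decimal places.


d1 = (ln(S/K) + (r - q + 0.5*sigma^2) * T) / (sigma * sqrt(T)) = 1.23489407
d2 = d1 - sigma * sqrt(T) = 1.09633001
exp(-rT) = 0.97848483; exp(-qT) = 1.00000000
P = K * exp(-rT) * N(-d2) - S_0 * exp(-qT) * N(-d1)
N(-d1) = 0.10843496; N(-d2) = 0.13646719
P = 1.0000 * 0.97848483 * 0.13646719 - 1.1500 * 1.00000000 * 0.10843496 = 0.0088

Answer: Price = 0.0088


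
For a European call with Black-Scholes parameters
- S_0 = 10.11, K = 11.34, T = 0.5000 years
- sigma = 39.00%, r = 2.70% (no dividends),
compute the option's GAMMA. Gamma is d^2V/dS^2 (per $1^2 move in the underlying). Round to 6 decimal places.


d1 = -0.2294879350; d2 = -0.5052595797
phi(d1) = 0.3885742960; exp(-qT) = 1.0000000000; exp(-rT) = 0.9865907163
Gamma = exp(-qT) * phi(d1) / (S * sigma * sqrt(T)) = 1.0000000000 * 0.3885742960 / (10.1100 * 0.3900 * 0.7071067812) = 0.139371

Answer: Gamma = 0.139371


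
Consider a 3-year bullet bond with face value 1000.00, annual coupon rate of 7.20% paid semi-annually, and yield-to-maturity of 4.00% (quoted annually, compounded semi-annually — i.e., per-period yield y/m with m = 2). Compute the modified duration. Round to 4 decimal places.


Coupon per period c = face * coupon_rate / m = 36.000000
Periods per year m = 2; per-period yield y/m = 0.020000
Number of cashflows N = 6
Cashflows (t years, CF_t, discount factor 1/(1+y/m)^(m*t), PV):
  t = 0.5000: CF_t = 36.000000, DF = 0.980392, PV = 35.294118
  t = 1.0000: CF_t = 36.000000, DF = 0.961169, PV = 34.602076
  t = 1.5000: CF_t = 36.000000, DF = 0.942322, PV = 33.923604
  t = 2.0000: CF_t = 36.000000, DF = 0.923845, PV = 33.258435
  t = 2.5000: CF_t = 36.000000, DF = 0.905731, PV = 32.606309
  t = 3.0000: CF_t = 1036.000000, DF = 0.887971, PV = 919.938352
Price P = sum_t PV_t = 1089.622894
First compute Macaulay numerator sum_t t * PV_t:
  t * PV_t at t = 0.5000: 17.647059
  t * PV_t at t = 1.0000: 34.602076
  t * PV_t at t = 1.5000: 50.885406
  t * PV_t at t = 2.0000: 66.516871
  t * PV_t at t = 2.5000: 81.515773
  t * PV_t at t = 3.0000: 2759.815056
Macaulay duration D = 3010.982240 / 1089.622894 = 2.763325
Modified duration = D / (1 + y/m) = 2.763325 / (1 + 0.020000) = 2.709142

Answer: Modified duration = 2.7091


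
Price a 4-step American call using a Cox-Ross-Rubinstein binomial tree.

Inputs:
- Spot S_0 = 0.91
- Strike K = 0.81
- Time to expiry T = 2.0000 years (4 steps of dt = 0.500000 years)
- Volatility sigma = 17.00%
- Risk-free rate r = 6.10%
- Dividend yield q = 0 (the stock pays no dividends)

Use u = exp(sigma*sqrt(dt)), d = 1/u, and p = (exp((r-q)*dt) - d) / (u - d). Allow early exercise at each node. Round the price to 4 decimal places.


dt = T/N = 0.500000
u = exp(sigma*sqrt(dt)) = 1.127732; d = 1/u = 0.886736
p = (exp((r-q)*dt) - d) / (u - d) = 0.598492
Discount per step: exp(-r*dt) = 0.969960
Stock lattice S(k, i) with i counting down-moves:
  k=0: S(0,0) = 0.9100
  k=1: S(1,0) = 1.0262; S(1,1) = 0.8069
  k=2: S(2,0) = 1.1573; S(2,1) = 0.9100; S(2,2) = 0.7155
  k=3: S(3,0) = 1.3051; S(3,1) = 1.0262; S(3,2) = 0.8069; S(3,3) = 0.6345
  k=4: S(4,0) = 1.4719; S(4,1) = 1.1573; S(4,2) = 0.9100; S(4,3) = 0.7155; S(4,4) = 0.5626
Terminal payoffs V(N, i) = max(S_T - K, 0):
  V(4,0) = 0.661853; V(4,1) = 0.347318; V(4,2) = 0.100000; V(4,3) = 0.000000; V(4,4) = 0.000000
Backward induction: V(k, i) = exp(-r*dt) * [p * V(k+1, i) + (1-p) * V(k+1, i+1)]; then take max(V_cont, immediate exercise) for American.
  V(3,0) = exp(-r*dt) * [p*0.661853 + (1-p)*0.347318] = 0.519477; exercise = 0.495145; V(3,0) = max -> 0.519477
  V(3,1) = exp(-r*dt) * [p*0.347318 + (1-p)*0.100000] = 0.240568; exercise = 0.216236; V(3,1) = max -> 0.240568
  V(3,2) = exp(-r*dt) * [p*0.100000 + (1-p)*0.000000] = 0.058051; exercise = 0.000000; V(3,2) = max -> 0.058051
  V(3,3) = exp(-r*dt) * [p*0.000000 + (1-p)*0.000000] = 0.000000; exercise = 0.000000; V(3,3) = max -> 0.000000
  V(2,0) = exp(-r*dt) * [p*0.519477 + (1-p)*0.240568] = 0.395252; exercise = 0.347318; V(2,0) = max -> 0.395252
  V(2,1) = exp(-r*dt) * [p*0.240568 + (1-p)*0.058051] = 0.162261; exercise = 0.100000; V(2,1) = max -> 0.162261
  V(2,2) = exp(-r*dt) * [p*0.058051 + (1-p)*0.000000] = 0.033700; exercise = 0.000000; V(2,2) = max -> 0.033700
  V(1,0) = exp(-r*dt) * [p*0.395252 + (1-p)*0.162261] = 0.292641; exercise = 0.216236; V(1,0) = max -> 0.292641
  V(1,1) = exp(-r*dt) * [p*0.162261 + (1-p)*0.033700] = 0.107319; exercise = 0.000000; V(1,1) = max -> 0.107319
  V(0,0) = exp(-r*dt) * [p*0.292641 + (1-p)*0.107319] = 0.211677; exercise = 0.100000; V(0,0) = max -> 0.211677

Answer: Price = V(0,0) = 0.2117


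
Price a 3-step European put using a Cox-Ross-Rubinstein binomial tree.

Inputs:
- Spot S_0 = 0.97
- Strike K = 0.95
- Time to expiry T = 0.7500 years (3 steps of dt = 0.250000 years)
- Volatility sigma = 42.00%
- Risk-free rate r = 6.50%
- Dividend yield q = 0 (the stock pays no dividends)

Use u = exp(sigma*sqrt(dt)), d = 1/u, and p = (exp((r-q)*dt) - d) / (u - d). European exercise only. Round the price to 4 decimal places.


Answer: Price = V(0,0) = 0.1159

Derivation:
dt = T/N = 0.250000
u = exp(sigma*sqrt(dt)) = 1.233678; d = 1/u = 0.810584
p = (exp((r-q)*dt) - d) / (u - d) = 0.486413
Discount per step: exp(-r*dt) = 0.983881
Stock lattice S(k, i) with i counting down-moves:
  k=0: S(0,0) = 0.9700
  k=1: S(1,0) = 1.1967; S(1,1) = 0.7863
  k=2: S(2,0) = 1.4763; S(2,1) = 0.9700; S(2,2) = 0.6373
  k=3: S(3,0) = 1.8213; S(3,1) = 1.1967; S(3,2) = 0.7863; S(3,3) = 0.5166
Terminal payoffs V(N, i) = max(K - S_T, 0):
  V(3,0) = 0.000000; V(3,1) = 0.000000; V(3,2) = 0.163733; V(3,3) = 0.433386
Backward induction: V(k, i) = exp(-r*dt) * [p * V(k+1, i) + (1-p) * V(k+1, i+1)].
  V(2,0) = exp(-r*dt) * [p*0.000000 + (1-p)*0.000000] = 0.000000
  V(2,1) = exp(-r*dt) * [p*0.000000 + (1-p)*0.163733] = 0.082736
  V(2,2) = exp(-r*dt) * [p*0.163733 + (1-p)*0.433386] = 0.297352
  V(1,0) = exp(-r*dt) * [p*0.000000 + (1-p)*0.082736] = 0.041807
  V(1,1) = exp(-r*dt) * [p*0.082736 + (1-p)*0.297352] = 0.189849
  V(0,0) = exp(-r*dt) * [p*0.041807 + (1-p)*0.189849] = 0.115940


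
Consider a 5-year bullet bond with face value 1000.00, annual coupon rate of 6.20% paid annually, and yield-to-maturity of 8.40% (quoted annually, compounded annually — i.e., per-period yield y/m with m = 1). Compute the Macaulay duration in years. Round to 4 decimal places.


Answer: Macaulay duration = 4.4203 years

Derivation:
Coupon per period c = face * coupon_rate / m = 62.000000
Periods per year m = 1; per-period yield y/m = 0.084000
Number of cashflows N = 5
Cashflows (t years, CF_t, discount factor 1/(1+y/m)^(m*t), PV):
  t = 1.0000: CF_t = 62.000000, DF = 0.922509, PV = 57.195572
  t = 2.0000: CF_t = 62.000000, DF = 0.851023, PV = 52.763443
  t = 3.0000: CF_t = 62.000000, DF = 0.785077, PV = 48.674763
  t = 4.0000: CF_t = 62.000000, DF = 0.724241, PV = 44.902918
  t = 5.0000: CF_t = 1062.000000, DF = 0.668119, PV = 709.541997
Price P = sum_t PV_t = 913.078692
Macaulay numerator sum_t t * PV_t:
  t * PV_t at t = 1.0000: 57.195572
  t * PV_t at t = 2.0000: 105.526886
  t * PV_t at t = 3.0000: 146.024288
  t * PV_t at t = 4.0000: 179.611670
  t * PV_t at t = 5.0000: 3547.709983
Macaulay duration D = (sum_t t * PV_t) / P = 4036.068399 / 913.078692 = 4.420285


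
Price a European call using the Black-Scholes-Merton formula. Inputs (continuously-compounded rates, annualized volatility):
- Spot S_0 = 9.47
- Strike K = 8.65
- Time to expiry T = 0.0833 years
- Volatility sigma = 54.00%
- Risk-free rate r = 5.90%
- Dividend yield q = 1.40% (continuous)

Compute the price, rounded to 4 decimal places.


Answer: Price = 1.0862

Derivation:
d1 = (ln(S/K) + (r - q + 0.5*sigma^2) * T) / (sigma * sqrt(T)) = 0.68309855
d2 = d1 - sigma * sqrt(T) = 0.52724516
exp(-rT) = 0.99509736; exp(-qT) = 0.99883448
C = S_0 * exp(-qT) * N(d1) - K * exp(-rT) * N(d2)
N(d1) = 0.75272771; N(d2) = 0.70098832
C = 9.4700 * 0.99883448 * 0.75272771 - 8.6500 * 0.99509736 * 0.70098832 = 1.0862


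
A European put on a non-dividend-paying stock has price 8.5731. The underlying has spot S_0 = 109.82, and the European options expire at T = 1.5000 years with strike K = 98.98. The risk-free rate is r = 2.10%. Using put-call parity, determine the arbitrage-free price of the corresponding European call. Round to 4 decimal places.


Put-call parity: C - P = S_0 * exp(-qT) - K * exp(-rT).
S_0 * exp(-qT) = 109.8200 * 1.00000000 = 109.82000000
K * exp(-rT) = 98.9800 * 0.96899096 = 95.91072487
C = P + S*exp(-qT) - K*exp(-rT)
C = 8.5731 + 109.82000000 - 95.91072487 = 22.4824

Answer: Call price = 22.4824


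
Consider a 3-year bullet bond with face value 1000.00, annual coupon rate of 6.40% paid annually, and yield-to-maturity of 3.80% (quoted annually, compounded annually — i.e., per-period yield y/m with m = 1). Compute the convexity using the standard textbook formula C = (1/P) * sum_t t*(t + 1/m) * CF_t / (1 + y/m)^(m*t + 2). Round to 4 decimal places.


Answer: Convexity = 10.2954

Derivation:
Coupon per period c = face * coupon_rate / m = 64.000000
Periods per year m = 1; per-period yield y/m = 0.038000
Number of cashflows N = 3
Cashflows (t years, CF_t, discount factor 1/(1+y/m)^(m*t), PV):
  t = 1.0000: CF_t = 64.000000, DF = 0.963391, PV = 61.657033
  t = 2.0000: CF_t = 64.000000, DF = 0.928122, PV = 59.399839
  t = 3.0000: CF_t = 1064.000000, DF = 0.894145, PV = 951.370252
Price P = sum_t PV_t = 1072.427123
Convexity numerator sum_t t*(t + 1/m) * CF_t / (1+y/m)^(m*t + 2):
  t = 1.0000: term = 114.450557
  t = 2.0000: term = 330.781956
  t = 3.0000: term = 10595.857438
Convexity = (1/P) * sum = 11041.089950 / 1072.427123 = 10.295422


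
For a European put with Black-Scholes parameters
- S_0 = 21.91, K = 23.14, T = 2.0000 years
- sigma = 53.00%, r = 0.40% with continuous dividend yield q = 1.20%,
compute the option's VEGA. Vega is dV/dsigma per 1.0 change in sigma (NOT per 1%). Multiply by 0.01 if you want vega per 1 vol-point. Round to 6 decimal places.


Answer: Vega = 11.602545

Derivation:
d1 = 0.2805485270; d2 = -0.4689846611
phi(d1) = 0.3835473218; exp(-qT) = 0.9762857098; exp(-rT) = 0.9920319148
Vega = S * exp(-qT) * phi(d1) * sqrt(T) = 21.9100 * 0.9762857098 * 0.3835473218 * 1.4142135624 = 11.602545


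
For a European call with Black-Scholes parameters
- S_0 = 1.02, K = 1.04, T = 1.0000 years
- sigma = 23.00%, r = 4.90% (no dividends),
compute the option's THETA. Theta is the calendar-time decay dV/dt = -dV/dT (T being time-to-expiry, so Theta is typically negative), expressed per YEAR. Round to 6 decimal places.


Answer: Theta = -0.069953

Derivation:
d1 = 0.2436170180; d2 = 0.0136170180
phi(d1) = 0.3872777439; exp(-qT) = 1.0000000000; exp(-rT) = 0.9521811297
Theta = -S*exp(-qT)*phi(d1)*sigma/(2*sqrt(T)) - r*K*exp(-rT)*N(d2) + q*S*exp(-qT)*N(d1)
N(d1) = 0.5962362766; N(d2) = 0.5054322363; sqrt(T) = 1.0000000000
Term 1 = -1.0200 * 1.0000000000 * 0.3872777439 * 0.2300 / (2 * 1.0000000000) = -0.0454276794
Term 2 = -0.0490 * 1.0400 * 0.9521811297 * 0.5054322363 = -0.0245251644
Term 3 = 0 (no dividend yield, q = 0)
Theta = -0.0454276794 + (-0.0245251644) + (0.0000000000) = -0.069953


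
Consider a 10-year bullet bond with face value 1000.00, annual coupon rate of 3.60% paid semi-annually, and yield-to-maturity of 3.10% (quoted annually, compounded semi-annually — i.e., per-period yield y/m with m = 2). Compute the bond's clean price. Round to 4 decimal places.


Answer: Price = 1042.7108

Derivation:
Coupon per period c = face * coupon_rate / m = 18.000000
Periods per year m = 2; per-period yield y/m = 0.015500
Number of cashflows N = 20
Cashflows (t years, CF_t, discount factor 1/(1+y/m)^(m*t), PV):
  t = 0.5000: CF_t = 18.000000, DF = 0.984737, PV = 17.725258
  t = 1.0000: CF_t = 18.000000, DF = 0.969706, PV = 17.454710
  t = 1.5000: CF_t = 18.000000, DF = 0.954905, PV = 17.188292
  t = 2.0000: CF_t = 18.000000, DF = 0.940330, PV = 16.925940
  t = 2.5000: CF_t = 18.000000, DF = 0.925977, PV = 16.667592
  t = 3.0000: CF_t = 18.000000, DF = 0.911844, PV = 16.413188
  t = 3.5000: CF_t = 18.000000, DF = 0.897926, PV = 16.162666
  t = 4.0000: CF_t = 18.000000, DF = 0.884220, PV = 15.915969
  t = 4.5000: CF_t = 18.000000, DF = 0.870724, PV = 15.673037
  t = 5.0000: CF_t = 18.000000, DF = 0.857434, PV = 15.433813
  t = 5.5000: CF_t = 18.000000, DF = 0.844347, PV = 15.198240
  t = 6.0000: CF_t = 18.000000, DF = 0.831459, PV = 14.966263
  t = 6.5000: CF_t = 18.000000, DF = 0.818768, PV = 14.737827
  t = 7.0000: CF_t = 18.000000, DF = 0.806271, PV = 14.512877
  t = 7.5000: CF_t = 18.000000, DF = 0.793964, PV = 14.291361
  t = 8.0000: CF_t = 18.000000, DF = 0.781846, PV = 14.073226
  t = 8.5000: CF_t = 18.000000, DF = 0.769912, PV = 13.858420
  t = 9.0000: CF_t = 18.000000, DF = 0.758161, PV = 13.646894
  t = 9.5000: CF_t = 18.000000, DF = 0.746589, PV = 13.438595
  t = 10.0000: CF_t = 1018.000000, DF = 0.735193, PV = 748.426615
Price P = sum_t PV_t = 1042.710784


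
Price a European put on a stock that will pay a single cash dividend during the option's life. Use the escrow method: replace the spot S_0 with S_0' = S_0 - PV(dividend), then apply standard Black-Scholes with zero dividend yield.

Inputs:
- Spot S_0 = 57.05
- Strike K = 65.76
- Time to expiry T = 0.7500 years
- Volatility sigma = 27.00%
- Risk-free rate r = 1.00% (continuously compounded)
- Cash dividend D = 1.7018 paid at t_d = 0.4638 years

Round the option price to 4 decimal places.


PV(D) = D * exp(-r * t_d) = 1.7018 * 0.99537274 = 1.69392533
S_0' = S_0 - PV(D) = 57.0500 - 1.69392533 = 55.35607467
d1 = (ln(S_0'/K) + (r + sigma^2/2)*T) / (sigma*sqrt(T)) = -0.58756230
d2 = d1 - sigma*sqrt(T) = -0.82138916
exp(-rT) = 0.99252805
N(-d1) = 0.72158694; N(-d2) = 0.79428768
P = K * exp(-rT) * N(-d2) - S_0' * N(-d1) = 65.7600 * 0.99252805 * 0.79428768 - 55.35607467 * 0.72158694 = 11.8979

Answer: Price = 11.8979


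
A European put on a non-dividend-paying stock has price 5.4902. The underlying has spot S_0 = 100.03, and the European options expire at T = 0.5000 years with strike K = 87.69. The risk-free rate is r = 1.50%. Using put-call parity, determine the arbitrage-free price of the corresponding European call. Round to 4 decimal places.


Answer: Call price = 18.4854

Derivation:
Put-call parity: C - P = S_0 * exp(-qT) - K * exp(-rT).
S_0 * exp(-qT) = 100.0300 * 1.00000000 = 100.03000000
K * exp(-rT) = 87.6900 * 0.99252805 = 87.03478513
C = P + S*exp(-qT) - K*exp(-rT)
C = 5.4902 + 100.03000000 - 87.03478513 = 18.4854


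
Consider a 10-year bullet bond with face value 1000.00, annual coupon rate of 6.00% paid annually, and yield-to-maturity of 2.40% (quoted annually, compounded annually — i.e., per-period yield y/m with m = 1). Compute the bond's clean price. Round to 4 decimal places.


Answer: Price = 1316.7086

Derivation:
Coupon per period c = face * coupon_rate / m = 60.000000
Periods per year m = 1; per-period yield y/m = 0.024000
Number of cashflows N = 10
Cashflows (t years, CF_t, discount factor 1/(1+y/m)^(m*t), PV):
  t = 1.0000: CF_t = 60.000000, DF = 0.976562, PV = 58.593750
  t = 2.0000: CF_t = 60.000000, DF = 0.953674, PV = 57.220459
  t = 3.0000: CF_t = 60.000000, DF = 0.931323, PV = 55.879354
  t = 4.0000: CF_t = 60.000000, DF = 0.909495, PV = 54.569682
  t = 5.0000: CF_t = 60.000000, DF = 0.888178, PV = 53.290705
  t = 6.0000: CF_t = 60.000000, DF = 0.867362, PV = 52.041704
  t = 7.0000: CF_t = 60.000000, DF = 0.847033, PV = 50.821977
  t = 8.0000: CF_t = 60.000000, DF = 0.827181, PV = 49.630837
  t = 9.0000: CF_t = 60.000000, DF = 0.807794, PV = 48.467614
  t = 10.0000: CF_t = 1060.000000, DF = 0.788861, PV = 836.192560
Price P = sum_t PV_t = 1316.708642


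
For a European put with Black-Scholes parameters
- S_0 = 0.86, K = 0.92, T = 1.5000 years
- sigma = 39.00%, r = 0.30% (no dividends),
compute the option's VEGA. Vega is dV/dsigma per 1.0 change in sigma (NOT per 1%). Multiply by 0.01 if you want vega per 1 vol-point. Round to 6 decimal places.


Answer: Vega = 0.417797

Derivation:
d1 = 0.1070525818; d2 = -0.3705979180
phi(d1) = 0.3966628272; exp(-qT) = 1.0000000000; exp(-rT) = 0.9955101098
Vega = S * exp(-qT) * phi(d1) * sqrt(T) = 0.8600 * 1.0000000000 * 0.3966628272 * 1.2247448714 = 0.417797


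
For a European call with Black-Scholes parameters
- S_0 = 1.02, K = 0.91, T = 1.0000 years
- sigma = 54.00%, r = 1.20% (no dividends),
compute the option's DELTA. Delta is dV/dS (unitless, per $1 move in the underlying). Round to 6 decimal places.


Answer: Delta = 0.692709

Derivation:
d1 = 0.5035431607; d2 = -0.0364568393
phi(d1) = 0.3514399609; exp(-qT) = 1.0000000000; exp(-rT) = 0.9880717129
N(d1) = 0.6927087784
Delta = exp(-qT) * N(d1) = 1.0000000000 * 0.6927087784 = 0.692709


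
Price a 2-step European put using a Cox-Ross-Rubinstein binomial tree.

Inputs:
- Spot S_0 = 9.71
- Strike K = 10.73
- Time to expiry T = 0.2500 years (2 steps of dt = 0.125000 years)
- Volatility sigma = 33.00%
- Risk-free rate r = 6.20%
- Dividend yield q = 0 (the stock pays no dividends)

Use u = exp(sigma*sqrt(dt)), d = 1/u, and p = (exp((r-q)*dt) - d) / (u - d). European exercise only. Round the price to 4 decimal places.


dt = T/N = 0.125000
u = exp(sigma*sqrt(dt)) = 1.123751; d = 1/u = 0.889876
p = (exp((r-q)*dt) - d) / (u - d) = 0.504131
Discount per step: exp(-r*dt) = 0.992280
Stock lattice S(k, i) with i counting down-moves:
  k=0: S(0,0) = 9.7100
  k=1: S(1,0) = 10.9116; S(1,1) = 8.6407
  k=2: S(2,0) = 12.2620; S(2,1) = 9.7100; S(2,2) = 7.6892
Terminal payoffs V(N, i) = max(K - S_T, 0):
  V(2,0) = 0.000000; V(2,1) = 1.020000; V(2,2) = 3.040844
Backward induction: V(k, i) = exp(-r*dt) * [p * V(k+1, i) + (1-p) * V(k+1, i+1)].
  V(1,0) = exp(-r*dt) * [p*0.000000 + (1-p)*1.020000] = 0.501882
  V(1,1) = exp(-r*dt) * [p*1.020000 + (1-p)*3.040844] = 2.006463
  V(0,0) = exp(-r*dt) * [p*0.501882 + (1-p)*2.006463] = 1.238323

Answer: Price = V(0,0) = 1.2383


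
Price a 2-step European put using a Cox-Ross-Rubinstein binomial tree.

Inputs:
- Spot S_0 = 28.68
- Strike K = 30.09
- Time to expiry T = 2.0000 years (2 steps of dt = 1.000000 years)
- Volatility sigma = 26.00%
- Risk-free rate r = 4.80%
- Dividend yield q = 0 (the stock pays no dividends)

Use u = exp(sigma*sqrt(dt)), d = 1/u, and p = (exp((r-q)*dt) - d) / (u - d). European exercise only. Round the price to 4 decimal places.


dt = T/N = 1.000000
u = exp(sigma*sqrt(dt)) = 1.296930; d = 1/u = 0.771052
p = (exp((r-q)*dt) - d) / (u - d) = 0.528866
Discount per step: exp(-r*dt) = 0.953134
Stock lattice S(k, i) with i counting down-moves:
  k=0: S(0,0) = 28.6800
  k=1: S(1,0) = 37.1960; S(1,1) = 22.1138
  k=2: S(2,0) = 48.2406; S(2,1) = 28.6800; S(2,2) = 17.0508
Terminal payoffs V(N, i) = max(K - S_T, 0):
  V(2,0) = 0.000000; V(2,1) = 1.410000; V(2,2) = 13.039151
Backward induction: V(k, i) = exp(-r*dt) * [p * V(k+1, i) + (1-p) * V(k+1, i+1)].
  V(1,0) = exp(-r*dt) * [p*0.000000 + (1-p)*1.410000] = 0.633166
  V(1,1) = exp(-r*dt) * [p*1.410000 + (1-p)*13.039151] = 6.566036
  V(0,0) = exp(-r*dt) * [p*0.633166 + (1-p)*6.566036] = 3.267672

Answer: Price = V(0,0) = 3.2677


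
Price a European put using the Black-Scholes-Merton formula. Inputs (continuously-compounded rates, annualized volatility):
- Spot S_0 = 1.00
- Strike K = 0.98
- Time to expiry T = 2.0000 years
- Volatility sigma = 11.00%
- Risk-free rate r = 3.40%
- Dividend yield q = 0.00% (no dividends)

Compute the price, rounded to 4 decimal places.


Answer: Price = 0.0264

Derivation:
d1 = (ln(S/K) + (r - q + 0.5*sigma^2) * T) / (sigma * sqrt(T)) = 0.64477022
d2 = d1 - sigma * sqrt(T) = 0.48920673
exp(-rT) = 0.93426047; exp(-qT) = 1.00000000
P = K * exp(-rT) * N(-d2) - S_0 * exp(-qT) * N(-d1)
N(-d1) = 0.25953805; N(-d2) = 0.31234767
P = 0.9800 * 0.93426047 * 0.31234767 - 1.0000 * 1.00000000 * 0.25953805 = 0.0264


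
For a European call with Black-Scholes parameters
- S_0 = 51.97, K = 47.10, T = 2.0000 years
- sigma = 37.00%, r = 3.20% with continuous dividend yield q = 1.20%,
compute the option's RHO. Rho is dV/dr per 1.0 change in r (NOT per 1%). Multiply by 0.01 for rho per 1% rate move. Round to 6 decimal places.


d1 = 0.5261134897; d2 = 0.0028544716
phi(d1) = 0.3473799174; exp(-qT) = 0.9762857098; exp(-rT) = 0.9380049995
N(d2) = 0.5011387679
Rho = K*T*exp(-rT)*N(d2) = 47.1000 * 2.0000 * 0.9380049995 * 0.5011387679 = 44.280657

Answer: Rho = 44.280657


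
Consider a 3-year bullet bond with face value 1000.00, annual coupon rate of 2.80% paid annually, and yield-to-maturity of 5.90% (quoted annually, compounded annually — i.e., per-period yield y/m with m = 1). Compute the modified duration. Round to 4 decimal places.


Answer: Modified duration = 2.7527

Derivation:
Coupon per period c = face * coupon_rate / m = 28.000000
Periods per year m = 1; per-period yield y/m = 0.059000
Number of cashflows N = 3
Cashflows (t years, CF_t, discount factor 1/(1+y/m)^(m*t), PV):
  t = 1.0000: CF_t = 28.000000, DF = 0.944287, PV = 26.440038
  t = 2.0000: CF_t = 28.000000, DF = 0.891678, PV = 24.966986
  t = 3.0000: CF_t = 1028.000000, DF = 0.842000, PV = 865.576056
Price P = sum_t PV_t = 916.983080
First compute Macaulay numerator sum_t t * PV_t:
  t * PV_t at t = 1.0000: 26.440038
  t * PV_t at t = 2.0000: 49.933971
  t * PV_t at t = 3.0000: 2596.728168
Macaulay duration D = 2673.102177 / 916.983080 = 2.915105
Modified duration = D / (1 + y/m) = 2.915105 / (1 + 0.059000) = 2.752696


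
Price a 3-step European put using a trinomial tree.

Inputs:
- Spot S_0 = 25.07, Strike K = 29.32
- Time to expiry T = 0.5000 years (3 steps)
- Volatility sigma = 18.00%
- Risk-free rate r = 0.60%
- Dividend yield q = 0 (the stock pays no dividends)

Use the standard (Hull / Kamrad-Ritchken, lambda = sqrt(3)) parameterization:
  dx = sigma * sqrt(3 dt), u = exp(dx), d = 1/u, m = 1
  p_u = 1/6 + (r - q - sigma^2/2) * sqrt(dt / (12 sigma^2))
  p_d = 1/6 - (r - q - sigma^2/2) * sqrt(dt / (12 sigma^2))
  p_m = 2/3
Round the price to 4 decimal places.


dt = T/N = 0.166667; dx = sigma*sqrt(3*dt) = 0.127279
u = exp(dx) = 1.135734; d = 1/u = 0.880488
p_u = 0.159988, p_m = 0.666667, p_d = 0.173345
Discount per step: exp(-r*dt) = 0.999000
Stock lattice S(k, j) with j the centered position index:
  k=0: S(0,+0) = 25.0700
  k=1: S(1,-1) = 22.0738; S(1,+0) = 25.0700; S(1,+1) = 28.4729
  k=2: S(2,-2) = 19.4357; S(2,-1) = 22.0738; S(2,+0) = 25.0700; S(2,+1) = 28.4729; S(2,+2) = 32.3376
  k=3: S(3,-3) = 17.1129; S(3,-2) = 19.4357; S(3,-1) = 22.0738; S(3,+0) = 25.0700; S(3,+1) = 28.4729; S(3,+2) = 32.3376; S(3,+3) = 36.7269
Terminal payoffs V(N, j) = max(K - S_T, 0):
  V(3,-3) = 12.207071; V(3,-2) = 9.884263; V(3,-1) = 7.246171; V(3,+0) = 4.250000; V(3,+1) = 0.847146; V(3,+2) = 0.000000; V(3,+3) = 0.000000
Backward induction: V(k, j) = exp(-r*dt) * [p_u * V(k+1, j+1) + p_m * V(k+1, j) + p_d * V(k+1, j-1)]
  V(2,-2) = exp(-r*dt) * [p_u*7.246171 + p_m*9.884263 + p_d*12.207071] = 9.854986
  V(2,-1) = exp(-r*dt) * [p_u*4.250000 + p_m*7.246171 + p_d*9.884263] = 7.216898
  V(2,+0) = exp(-r*dt) * [p_u*0.847146 + p_m*4.250000 + p_d*7.246171] = 4.220731
  V(2,+1) = exp(-r*dt) * [p_u*0.000000 + p_m*0.847146 + p_d*4.250000] = 1.300179
  V(2,+2) = exp(-r*dt) * [p_u*0.000000 + p_m*0.000000 + p_d*0.847146] = 0.146702
  V(1,-1) = exp(-r*dt) * [p_u*4.220731 + p_m*7.216898 + p_d*9.854986] = 7.187654
  V(1,+0) = exp(-r*dt) * [p_u*1.300179 + p_m*4.220731 + p_d*7.216898] = 4.268576
  V(1,+1) = exp(-r*dt) * [p_u*0.146702 + p_m*1.300179 + p_d*4.220731] = 1.620278
  V(0,+0) = exp(-r*dt) * [p_u*1.620278 + p_m*4.268576 + p_d*7.187654] = 4.346537

Answer: Price = V(0,0) = 4.3465


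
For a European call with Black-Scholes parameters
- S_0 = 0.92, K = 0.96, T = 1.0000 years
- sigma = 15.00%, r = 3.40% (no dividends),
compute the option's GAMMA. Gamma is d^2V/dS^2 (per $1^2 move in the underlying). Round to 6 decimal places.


d1 = 0.0179359039; d2 = -0.1320640961
phi(d1) = 0.3988781164; exp(-qT) = 1.0000000000; exp(-rT) = 0.9665715046
Gamma = exp(-qT) * phi(d1) / (S * sigma * sqrt(T)) = 1.0000000000 * 0.3988781164 / (0.9200 * 0.1500 * 1.0000000000) = 2.890421

Answer: Gamma = 2.890421


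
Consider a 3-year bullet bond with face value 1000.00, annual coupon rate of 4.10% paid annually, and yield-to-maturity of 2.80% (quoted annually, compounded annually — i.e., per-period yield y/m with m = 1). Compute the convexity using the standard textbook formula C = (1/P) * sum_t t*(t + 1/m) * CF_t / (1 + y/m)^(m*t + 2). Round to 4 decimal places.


Answer: Convexity = 10.7788

Derivation:
Coupon per period c = face * coupon_rate / m = 41.000000
Periods per year m = 1; per-period yield y/m = 0.028000
Number of cashflows N = 3
Cashflows (t years, CF_t, discount factor 1/(1+y/m)^(m*t), PV):
  t = 1.0000: CF_t = 41.000000, DF = 0.972763, PV = 39.883268
  t = 2.0000: CF_t = 41.000000, DF = 0.946267, PV = 38.796954
  t = 3.0000: CF_t = 1041.000000, DF = 0.920493, PV = 958.233579
Price P = sum_t PV_t = 1036.913801
Convexity numerator sum_t t*(t + 1/m) * CF_t / (1+y/m)^(m*t + 2):
  t = 1.0000: term = 75.480455
  t = 2.0000: term = 220.273701
  t = 3.0000: term = 10880.939668
Convexity = (1/P) * sum = 11176.693824 / 1036.913801 = 10.778807


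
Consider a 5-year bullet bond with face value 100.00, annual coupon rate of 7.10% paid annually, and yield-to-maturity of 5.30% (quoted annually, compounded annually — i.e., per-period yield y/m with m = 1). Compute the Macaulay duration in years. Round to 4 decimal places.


Coupon per period c = face * coupon_rate / m = 7.100000
Periods per year m = 1; per-period yield y/m = 0.053000
Number of cashflows N = 5
Cashflows (t years, CF_t, discount factor 1/(1+y/m)^(m*t), PV):
  t = 1.0000: CF_t = 7.100000, DF = 0.949668, PV = 6.742640
  t = 2.0000: CF_t = 7.100000, DF = 0.901869, PV = 6.403267
  t = 3.0000: CF_t = 7.100000, DF = 0.856475, PV = 6.080975
  t = 4.0000: CF_t = 7.100000, DF = 0.813367, PV = 5.774905
  t = 5.0000: CF_t = 107.100000, DF = 0.772428, PV = 82.727065
Price P = sum_t PV_t = 107.728852
Macaulay numerator sum_t t * PV_t:
  t * PV_t at t = 1.0000: 6.742640
  t * PV_t at t = 2.0000: 12.806534
  t * PV_t at t = 3.0000: 18.242926
  t * PV_t at t = 4.0000: 23.099621
  t * PV_t at t = 5.0000: 413.635323
Macaulay duration D = (sum_t t * PV_t) / P = 474.527044 / 107.728852 = 4.404828

Answer: Macaulay duration = 4.4048 years


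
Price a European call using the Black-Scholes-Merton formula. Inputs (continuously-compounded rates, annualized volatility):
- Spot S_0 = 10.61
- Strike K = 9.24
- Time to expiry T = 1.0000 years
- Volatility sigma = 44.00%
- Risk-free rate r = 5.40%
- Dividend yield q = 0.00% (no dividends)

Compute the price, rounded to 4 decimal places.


d1 = (ln(S/K) + (r - q + 0.5*sigma^2) * T) / (sigma * sqrt(T)) = 0.65694333
d2 = d1 - sigma * sqrt(T) = 0.21694333
exp(-rT) = 0.94743211; exp(-qT) = 1.00000000
C = S_0 * exp(-qT) * N(d1) - K * exp(-rT) * N(d2)
N(d1) = 0.74439132; N(d2) = 0.58587375
C = 10.6100 * 1.00000000 * 0.74439132 - 9.2400 * 0.94743211 * 0.58587375 = 2.7691

Answer: Price = 2.7691


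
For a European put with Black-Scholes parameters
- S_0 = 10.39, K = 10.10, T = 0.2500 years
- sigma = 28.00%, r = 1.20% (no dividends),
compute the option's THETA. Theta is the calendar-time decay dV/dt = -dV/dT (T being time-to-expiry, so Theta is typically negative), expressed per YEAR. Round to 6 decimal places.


d1 = 0.2936312947; d2 = 0.1536312947
phi(d1) = 0.3821094467; exp(-qT) = 1.0000000000; exp(-rT) = 0.9970044955
Theta = -S*exp(-qT)*phi(d1)*sigma/(2*sqrt(T)) + r*K*exp(-rT)*N(-d2) - q*S*exp(-qT)*N(-d1)
N(-d1) = 0.3845198298; N(-d2) = 0.4389502301; sqrt(T) = 0.5000000000
Term 1 = -10.3900 * 1.0000000000 * 0.3821094467 * 0.2800 / (2 * 0.5000000000) = -1.1116328023
Term 2 = 0.0120 * 10.1000 * 0.9970044955 * 0.4389502301 = 0.0530414047
Term 3 = 0 (no dividend yield, q = 0)
Theta = -1.1116328023 + (0.0530414047) + (0.0000000000) = -1.058591

Answer: Theta = -1.058591


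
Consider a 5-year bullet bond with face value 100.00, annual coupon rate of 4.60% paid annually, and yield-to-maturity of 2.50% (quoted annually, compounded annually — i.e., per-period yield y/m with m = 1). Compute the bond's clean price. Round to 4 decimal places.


Coupon per period c = face * coupon_rate / m = 4.600000
Periods per year m = 1; per-period yield y/m = 0.025000
Number of cashflows N = 5
Cashflows (t years, CF_t, discount factor 1/(1+y/m)^(m*t), PV):
  t = 1.0000: CF_t = 4.600000, DF = 0.975610, PV = 4.487805
  t = 2.0000: CF_t = 4.600000, DF = 0.951814, PV = 4.378346
  t = 3.0000: CF_t = 4.600000, DF = 0.928599, PV = 4.271557
  t = 4.0000: CF_t = 4.600000, DF = 0.905951, PV = 4.167373
  t = 5.0000: CF_t = 104.600000, DF = 0.883854, PV = 92.451158
Price P = sum_t PV_t = 109.756240

Answer: Price = 109.7562
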